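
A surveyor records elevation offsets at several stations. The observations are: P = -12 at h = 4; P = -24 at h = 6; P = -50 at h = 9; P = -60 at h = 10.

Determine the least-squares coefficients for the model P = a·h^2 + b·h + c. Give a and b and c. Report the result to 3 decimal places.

Compute the Gram sums: Σh^2·h^2 = 18113, Σh^2·h = 2009, Σh^2 = 233, Σh·h = 233, Σh = 29, Σ1 = 4.
Moment sums: Σh^2·P = -11106, Σh·P = -1242, ΣP = -146.
Normal equations: [[18113, 2009, 233]; [2009, 233, 29]; [233, 29, 4]]·[a, b, c]ᵀ = [-11106, -1242, -146]ᵀ.
Solving the 3×3 system (Gaussian elimination) gives a = -85/177, b = -233/177, c = 60/59.

a = -0.480, b = -1.316, c = 1.017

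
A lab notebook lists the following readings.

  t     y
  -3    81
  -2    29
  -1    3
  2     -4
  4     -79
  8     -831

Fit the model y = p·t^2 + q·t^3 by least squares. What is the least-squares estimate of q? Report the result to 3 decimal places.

q = -2.003

MᵀM·[p, q]ᵀ = Mᵀy reads: 4466·p + 33548·q = -53616;  33548·p + 267098·q = -432982.
(Σt^2·t^2 = 4466, Σt^2·t^3 = 33548, Σt^3·t^3 = 267098, Σt^2·y = -53616, Σt^3·y = -432982.)
Δ = 4466·267098 − 33548² = 67391364.
p = ((-53616)·267098 − 33548·(-432982))/67391364 = 51238442/16847841; q = (4466·(-432982) − 33548·(-53616))/67391364 = -33747011/16847841.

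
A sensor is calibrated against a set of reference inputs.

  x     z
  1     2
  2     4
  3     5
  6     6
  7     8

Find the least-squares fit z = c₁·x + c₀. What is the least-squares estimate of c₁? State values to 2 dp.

Entries of AᵀA: Σx·x = 99, Σx = 19, Σ1 = 5.
Right-hand side: Σx·z = 117, Σz = 25.
Eliminating c₀: 5·(row 1) − 19·(row 2) gives 134·c₁ = 5·117 − 19·25 = 110, so c₁ = 55/67.
Then c₀ = (25 − 19·(55/67))/5 = 126/67.

c₁ = 0.82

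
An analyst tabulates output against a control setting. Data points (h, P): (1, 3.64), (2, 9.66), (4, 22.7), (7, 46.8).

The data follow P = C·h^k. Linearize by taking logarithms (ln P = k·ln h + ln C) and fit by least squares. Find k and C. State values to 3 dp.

Taking logs, ln P = k·ln h + ln C, so regress ln P on ln h.
Σln h = 4.0254, Σ(ln h)² = 6.1888, Σln P = 10.5282, Σln h·ln P = 13.3843.
Equations: 6.1888·k + 4.0254·ln C = 13.3843;  4.0254·k + 4·ln C = 10.5282.
Slope k = (n·Σln h·ln P − Σln h·Σln P)/(n·Σ(ln h)² − (Σln h)²) = (4·13.3843 − 4.0254·10.5282)/8.5519 = 1.30468; ln C = (Σln P − k·Σln h)/n = 1.31911, so C = exp(1.31911) = 3.74009.

k = 1.305, C = 3.740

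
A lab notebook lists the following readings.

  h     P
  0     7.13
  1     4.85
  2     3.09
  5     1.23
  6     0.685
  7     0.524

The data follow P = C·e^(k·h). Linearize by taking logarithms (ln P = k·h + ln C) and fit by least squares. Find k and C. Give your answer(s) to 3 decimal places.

Linearized form: ln P = k·h + ln C. From the 6 transformed points,
XᵀX = [[115.0000, 21.0000]; [21.0000, 6]], rhs = [-1.9235, 3.8539]ᵀ  (here Σh = 21.0000, Σ(h)² = 115.0000, Σln P = 3.8539, Σh·ln P = -1.9235).
Slope k = (n·Σh·ln P − Σh·Σln P)/(n·Σ(h)² − (Σh)²) = (6·-1.9235 − 21.0000·3.8539)/249.0000 = -0.37137; ln C = (Σln P − k·Σh)/n = 1.94212, so C = exp(1.94212) = 6.97354.

k = -0.371, C = 6.974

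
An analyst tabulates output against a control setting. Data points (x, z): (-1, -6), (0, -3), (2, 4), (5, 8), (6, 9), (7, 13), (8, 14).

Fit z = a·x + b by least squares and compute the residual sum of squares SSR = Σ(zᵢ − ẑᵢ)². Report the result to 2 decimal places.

SSR = 9.28

AᵀA·[a, b]ᵀ = Aᵀz reads: 179·a + 27·b = 311;  27·a + 7·b = 39.
Eliminating b: 7·(row 1) − 27·(row 2) gives 524·a = 7·311 − 27·39 = 1124, so a = 281/131.
Then b = (39 − 27·(281/131))/7 = -354/131.
Residuals: -151/131, -39/131, 316/131, -3/131, -153/131, 90/131, -60/131; SSR = 1216/131.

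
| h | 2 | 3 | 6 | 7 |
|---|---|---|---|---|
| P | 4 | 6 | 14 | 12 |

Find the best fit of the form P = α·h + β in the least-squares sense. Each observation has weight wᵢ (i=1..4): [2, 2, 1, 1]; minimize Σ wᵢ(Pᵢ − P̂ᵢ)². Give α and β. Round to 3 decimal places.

Compute the Gram sums: Σwᵢ·h·h = 111, Σwᵢ·h = 23, Σwᵢ·1 = 6.
For XᵀWP: Σwᵢ·h·P = 220, Σwᵢ·P = 46.
XᵀWX·[α, β]ᵀ = XᵀWP becomes [[111, 23]; [23, 6]]·[α, β]ᵀ = [220, 46]ᵀ.
Determinant 111·6 − 23² = 137.
α = (220·6 − 23·46)/137 = 262/137; β = (111·46 − 23·220)/137 = 46/137.

α = 1.912, β = 0.336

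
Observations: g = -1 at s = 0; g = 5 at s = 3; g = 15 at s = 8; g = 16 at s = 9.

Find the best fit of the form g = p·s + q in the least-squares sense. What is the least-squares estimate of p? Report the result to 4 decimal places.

Entries of AᵀA: Σs·s = 154, Σs = 20, Σ1 = 4.
For Aᵀg: Σs·g = 279, Σg = 35.
AᵀA·[p, q]ᵀ = Aᵀg becomes [[154, 20]; [20, 4]]·[p, q]ᵀ = [279, 35]ᵀ.
Δ = 154·4 − 20² = 216.
p = (279·4 − 20·35)/216 = 52/27; q = (154·35 − 20·279)/216 = -95/108.

p = 1.9259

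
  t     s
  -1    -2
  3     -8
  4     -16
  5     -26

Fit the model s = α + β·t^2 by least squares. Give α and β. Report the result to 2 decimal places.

The normal system AᵀA·[α, β]ᵀ = Aᵀs is [[4, 51]; [51, 963]]·[α, β]ᵀ = [-52, -980]ᵀ.
Δ = 4·963 − 51² = 1251.
α = ((-52)·963 − 51·(-980))/1251 = -32/417; β = (4·(-980) − 51·(-52))/1251 = -1268/1251.

α = -0.08, β = -1.01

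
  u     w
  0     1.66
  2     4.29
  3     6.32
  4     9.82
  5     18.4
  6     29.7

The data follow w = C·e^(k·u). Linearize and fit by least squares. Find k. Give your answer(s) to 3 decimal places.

Taking logs, ln w = k·u + ln C, so regress ln w on u.
AᵀA = [[90.0000, 20.0000]; [20.0000, 6]], rhs = [52.4901, 12.3947]ᵀ  (here Σu = 20.0000, Σ(u)² = 90.0000, Σln w = 12.3947, Σu·ln w = 52.4901).
Slope k = (n·Σu·ln w − Σu·Σln w)/(n·Σ(u)² − (Σu)²) = (6·52.4901 − 20.0000·12.3947)/140.0000 = 0.47890; ln C = (Σln w − k·Σu)/n = 0.46947.

k = 0.479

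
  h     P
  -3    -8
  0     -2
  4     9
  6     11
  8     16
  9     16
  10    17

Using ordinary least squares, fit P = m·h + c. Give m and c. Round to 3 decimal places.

XᵀX·[m, c]ᵀ = XᵀP reads: 306·m + 34·c = 568;  34·m + 7·c = 59.
(Σh·h = 306, Σh = 34, Σ1 = 7, Σh·P = 568, ΣP = 59.)
det = 306·7 − 34² = 986.
m = (568·7 − 34·59)/986 = 985/493; c = (306·59 − 34·568)/986 = -37/29.

m = 1.998, c = -1.276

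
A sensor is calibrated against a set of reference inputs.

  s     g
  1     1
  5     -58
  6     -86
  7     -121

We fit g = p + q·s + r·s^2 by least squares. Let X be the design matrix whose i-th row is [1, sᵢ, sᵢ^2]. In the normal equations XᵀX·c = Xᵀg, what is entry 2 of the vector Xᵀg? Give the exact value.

Entry 2 ↔ basis s, so (Xᵀg)_{2} = Σᵢ (s)·gᵢ = (1)·(1) + (5)·(-58) + (6)·(-86) + (7)·(-121) = -1652.

-1652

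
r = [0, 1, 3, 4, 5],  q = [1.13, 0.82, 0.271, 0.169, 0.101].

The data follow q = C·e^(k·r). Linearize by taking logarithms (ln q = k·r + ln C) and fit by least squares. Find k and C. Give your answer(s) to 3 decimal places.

With ln qᵢ as the transformed response and rᵢ as the regressor:
Over the data: Σr = 13.0000, Σ(r)² = 51.0000, Σln q = -5.4524, Σr·ln q = -22.6900.
Normal system: [[51.0000, 13.0000]; [13.0000, 5]]·[k, ln C]ᵀ = [-22.6900, -5.4524]ᵀ.
Slope k = (n·Σr·ln q − Σr·Σln q)/(n·Σ(r)² − (Σr)²) = (5·-22.6900 − 13.0000·-5.4524)/86.0000 = -0.49499; ln C = (Σln q − k·Σr)/n = 0.19650, so C = exp(0.19650) = 1.21714.

k = -0.495, C = 1.217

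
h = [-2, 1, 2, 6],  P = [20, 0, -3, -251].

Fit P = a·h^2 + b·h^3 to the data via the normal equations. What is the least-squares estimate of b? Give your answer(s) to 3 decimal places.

b = -1.506

Normal-equation sums: Σh^2·h^2 = 1329, Σh^2·h^3 = 7777, Σh^3·h^3 = 46785.
Right-hand side: Σh^2·P = -8968, Σh^3·P = -54400.
Determinant 1329·46785 − 7777² = 1695536.
a = ((-8968)·46785 − 7777·(-54400))/1695536 = 437615/211942; b = (1329·(-54400) − 7777·(-8968))/1695536 = -319183/211942.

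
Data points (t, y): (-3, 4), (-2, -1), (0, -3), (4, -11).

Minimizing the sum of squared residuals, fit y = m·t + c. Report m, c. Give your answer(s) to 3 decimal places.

From the data, Σt·t = 29, Σt = -1, Σ1 = 4.
And Σt·y = -54, Σy = -11.
Eliminating c: 4·(row 1) − (-1)·(row 2) gives 115·m = 4·(-54) − (-1)·(-11) = -227, so m = -227/115.
Then c = ((-11) − (-1)·(-227/115))/4 = -373/115.

m = -1.974, c = -3.243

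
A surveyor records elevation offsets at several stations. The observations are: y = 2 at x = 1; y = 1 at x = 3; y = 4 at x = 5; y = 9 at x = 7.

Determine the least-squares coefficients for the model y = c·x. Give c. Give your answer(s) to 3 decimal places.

Normal-equation sums: Σx·x = 84.
Right-hand side: Σx·y = 88.
Normal equations: [[84]]·[c]ᵀ = [88]ᵀ.
Hence c = 88 / 84 ≈ 1.04762.

c = 1.048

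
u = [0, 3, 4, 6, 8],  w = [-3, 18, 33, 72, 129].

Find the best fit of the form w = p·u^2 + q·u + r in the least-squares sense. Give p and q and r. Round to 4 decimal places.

p = 1.9043, q = 1.2048, r = -2.8676

The normal system AᵀA·[p, q, r]ᵀ = Aᵀw is [[5729, 819, 125]; [819, 125, 21]; [125, 21, 5]]·[p, q, r]ᵀ = [11538, 1650, 249]ᵀ.
Inverting the 3×3 Gram matrix, [p, q, r]ᵀ = [2129/1118, 1347/1118, -1603/559]ᵀ.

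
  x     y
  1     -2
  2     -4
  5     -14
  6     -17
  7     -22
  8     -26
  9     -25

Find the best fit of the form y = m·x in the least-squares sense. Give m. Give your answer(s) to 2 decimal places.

m = -2.96

From the data, Σx·x = 260.
For Aᵀy: Σx·y = -769.
Normal equations: [[260]]·[m]ᵀ = [-769]ᵀ.
m = (-769)/260 = -2.95769.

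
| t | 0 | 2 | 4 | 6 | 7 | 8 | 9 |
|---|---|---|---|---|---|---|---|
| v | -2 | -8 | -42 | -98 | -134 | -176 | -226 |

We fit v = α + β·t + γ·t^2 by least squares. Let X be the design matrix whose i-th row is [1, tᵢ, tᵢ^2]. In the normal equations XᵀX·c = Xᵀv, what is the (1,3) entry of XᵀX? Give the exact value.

250

Row 1 ↔ basis 1, column 3 ↔ basis t^2, so (XᵀX)_{1,3} = Σᵢ t^2 = (1)·(0) + (1)·(4) + (1)·(16) + (1)·(36) + (1)·(49) + (1)·(64) + (1)·(81) = 250.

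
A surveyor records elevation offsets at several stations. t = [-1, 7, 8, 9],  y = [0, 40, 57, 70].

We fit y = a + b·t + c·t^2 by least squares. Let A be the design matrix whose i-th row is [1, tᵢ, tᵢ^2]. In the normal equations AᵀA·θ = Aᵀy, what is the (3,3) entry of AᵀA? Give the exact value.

Row 3 ↔ basis t^2, column 3 ↔ basis t^2, so (AᵀA)_{3,3} = Σᵢ (t^2)·(t^2) = (1)·(1) + (49)·(49) + (64)·(64) + (81)·(81) = 13059.

13059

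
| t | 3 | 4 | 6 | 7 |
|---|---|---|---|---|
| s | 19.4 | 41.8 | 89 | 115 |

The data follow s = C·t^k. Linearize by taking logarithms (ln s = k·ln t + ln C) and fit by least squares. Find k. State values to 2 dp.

Taking logs, ln s = k·ln t + ln C, so regress ln s on ln t.
XᵀX = [[10.1257, 6.2226]; [6.2226, 4]], rhs = [25.7083, 15.9317]ᵀ  (here Σln t = 6.2226, Σ(ln t)² = 10.1257, Σln s = 15.9317, Σln t·ln s = 25.7083).
Solving (det = 1.7825): k = 2.07406, ln C = 0.75643.

k = 2.07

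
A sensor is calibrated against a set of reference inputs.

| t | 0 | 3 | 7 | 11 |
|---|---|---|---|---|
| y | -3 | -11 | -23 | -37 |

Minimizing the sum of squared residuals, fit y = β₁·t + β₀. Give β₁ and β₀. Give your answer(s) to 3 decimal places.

Sums needed: Σt·t = 179, Σt = 21, Σ1 = 4.
Right-hand side: Σt·y = -601, Σy = -74.
So XᵀX·[β₁, β₀]ᵀ = Xᵀy: [[179, 21]; [21, 4]]·[β₁, β₀]ᵀ = [-601, -74]ᵀ.
Δ = 179·4 − 21² = 275.
β₁ = ((-601)·4 − 21·(-74))/275 = -34/11; β₀ = (179·(-74) − 21·(-601))/275 = -25/11.

β₁ = -3.091, β₀ = -2.273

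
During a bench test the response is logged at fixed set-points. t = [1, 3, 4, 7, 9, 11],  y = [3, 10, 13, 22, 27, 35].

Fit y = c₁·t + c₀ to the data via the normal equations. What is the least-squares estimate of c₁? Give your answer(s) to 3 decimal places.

c₁ = 3.094

From the data, Σt·t = 277, Σt = 35, Σ1 = 6.
And Σt·y = 867, Σy = 110.
AᵀA·[c₁, c₀]ᵀ = Aᵀy becomes [[277, 35]; [35, 6]]·[c₁, c₀]ᵀ = [867, 110]ᵀ.
Determinant 277·6 − 35² = 437.
c₁ = (867·6 − 35·110)/437 = 1352/437; c₀ = (277·110 − 35·867)/437 = 125/437.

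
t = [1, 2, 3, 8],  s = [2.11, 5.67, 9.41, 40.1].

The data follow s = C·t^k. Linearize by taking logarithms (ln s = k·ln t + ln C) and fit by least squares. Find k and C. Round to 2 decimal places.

k = 1.41, C = 2.09

Linearized form: ln s = k·ln t + ln C. From the 4 transformed points,
Sums: Σln t = 3.8712, Σ(ln t)² = 6.0115, Σln s = 8.4150, Σln t·ln s = 11.3416.
Normal system: [[6.0115, 3.8712]; [3.8712, 4]]·[k, ln C]ᵀ = [11.3416, 8.4150]ᵀ.
Solving (det = 9.0597): k = 1.41175, ln C = 0.73746, so C = exp(0.73746) = 2.09063.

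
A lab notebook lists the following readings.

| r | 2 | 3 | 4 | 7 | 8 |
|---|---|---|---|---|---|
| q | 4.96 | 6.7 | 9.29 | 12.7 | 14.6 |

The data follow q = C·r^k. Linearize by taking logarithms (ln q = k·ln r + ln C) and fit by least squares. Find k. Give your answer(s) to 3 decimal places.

k = 0.766

Let Y = ln q. Fitting Y = k·ln r + ln C by least squares:
XᵀX = [[11.7199, 7.2034]; [7.2034, 5]], rhs = [16.8104, 10.9551]ᵀ  (here Σln r = 7.2034, Σ(ln r)² = 11.7199, Σln q = 10.9551, Σln r·ln q = 16.8104).
Slope k = (n·Σln r·ln q − Σln r·Σln q)/(n·Σ(ln r)² − (Σln r)²) = (5·16.8104 − 7.2034·10.9551)/6.7102 = 0.76573; ln C = (Σln q − k·Σln r)/n = 1.08785.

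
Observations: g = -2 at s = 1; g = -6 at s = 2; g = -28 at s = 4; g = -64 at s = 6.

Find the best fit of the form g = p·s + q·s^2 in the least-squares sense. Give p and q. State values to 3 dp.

p = 0.449, q = -1.853

Sums needed: Σs·s = 57, Σs·s^2 = 289, Σs^2·s^2 = 1569.
Moment sums: Σs·g = -510, Σs^2·g = -2778.
XᵀX·[p, q]ᵀ = Xᵀg becomes [[57, 289]; [289, 1569]]·[p, q]ᵀ = [-510, -2778]ᵀ.
Δ = 57·1569 − 289² = 5912.
p = ((-510)·1569 − 289·(-2778))/5912 = 663/1478; q = (57·(-2778) − 289·(-510))/5912 = -2739/1478.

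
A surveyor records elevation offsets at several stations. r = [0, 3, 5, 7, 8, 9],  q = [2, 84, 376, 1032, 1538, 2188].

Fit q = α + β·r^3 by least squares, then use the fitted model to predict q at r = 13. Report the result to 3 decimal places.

Entries of XᵀX: Σ1 = 6, Σr^3 = 1736, Σr^3·r^3 = 927588.
And Σq = 5220, Σr^3·q = 2785752.
Determinant 6·927588 − 1736² = 2551832.
α = (5220·927588 − 1736·2785752)/2551832 = 742986/318979; β = (6·2785752 − 1736·5220)/2551832 = 956574/318979.
At r = 13: q̂ = (742986/318979)·(1) + (956574/318979)·(2197) = 2102336064/318979.

q̂ = 6590.829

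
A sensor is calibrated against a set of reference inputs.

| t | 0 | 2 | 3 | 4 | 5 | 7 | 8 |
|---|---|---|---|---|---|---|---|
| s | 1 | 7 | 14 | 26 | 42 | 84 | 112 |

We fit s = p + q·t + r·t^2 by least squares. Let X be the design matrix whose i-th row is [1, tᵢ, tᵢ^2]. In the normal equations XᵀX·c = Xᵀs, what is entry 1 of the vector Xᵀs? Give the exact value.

Entry 1 ↔ basis 1, so (Xᵀs)_{1} = Σᵢ sᵢ = (1)·(1) + (1)·(7) + (1)·(14) + (1)·(26) + (1)·(42) + (1)·(84) + (1)·(112) = 286.

286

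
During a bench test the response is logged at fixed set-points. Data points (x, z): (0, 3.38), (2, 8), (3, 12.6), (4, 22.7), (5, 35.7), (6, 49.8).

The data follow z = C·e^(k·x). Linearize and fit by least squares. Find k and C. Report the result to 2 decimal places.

k = 0.46, C = 3.32

Let Y = ln z. Fitting Y = k·x + ln C by least squares:
AᵀA = [[90.0000, 20.0000]; [20.0000, 6]], rhs = [65.5733, 16.4365]ᵀ  (here Σx = 20.0000, Σ(x)² = 90.0000, Σln z = 16.4365, Σx·ln z = 65.5733).
Δ = 90.0000·6 − (20.0000)² = 140.0000; k = (65.5733·6 − 20.0000·16.4365)/140.0000 = 0.46221, ln C = (90.0000·16.4365 − 20.0000·65.5733)/140.0000 = 1.19874, so C = exp(1.19874) = 3.31593.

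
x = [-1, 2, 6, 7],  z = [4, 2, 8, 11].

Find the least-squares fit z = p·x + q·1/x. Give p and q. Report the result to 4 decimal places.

p = 1.6130, q = -5.0435

Setting ∂/∂p … = 0 gives: 90·p + 4·q = 125;  4·p + (1145/882)·q = -2/21.
(Σx·x = 90, Σx·1/x = 4, Σ1/x·1/x = 1145/882, Σx·z = 125, Σ1/x·z = -2/21.)
Determinant 90·(1145/882) − 4² = 4941/49.
p = (125·(1145/882) − 4·(-2/21))/(4941/49) = 143461/88938; q = (90·(-2/21) − 4·125)/(4941/49) = -24920/4941.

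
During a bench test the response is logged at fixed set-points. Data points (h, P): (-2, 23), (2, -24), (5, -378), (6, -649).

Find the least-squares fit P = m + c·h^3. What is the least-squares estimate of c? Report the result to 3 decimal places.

From the data, Σ1 = 4, Σh^3 = 341, Σh^3·h^3 = 62409.
For MᵀP: ΣP = -1028, Σh^3·P = -187810.
So MᵀM·[m, c]ᵀ = MᵀP: [[4, 341]; [341, 62409]]·[m, c]ᵀ = [-1028, -187810]ᵀ.
Δ = 4·62409 − 341² = 133355.
m = ((-1028)·62409 − 341·(-187810))/133355 = -113242/133355; c = (4·(-187810) − 341·(-1028))/133355 = -400692/133355.

c = -3.005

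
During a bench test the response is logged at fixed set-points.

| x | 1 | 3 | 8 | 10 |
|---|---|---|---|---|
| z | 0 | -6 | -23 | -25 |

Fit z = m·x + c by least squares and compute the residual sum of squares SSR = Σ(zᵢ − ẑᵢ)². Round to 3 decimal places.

Setting ∂/∂m … = 0 gives: 174·m + 22·c = -452;  22·m + 4·c = -54.
(Σx·x = 174, Σx = 22, Σ1 = 4, Σx·z = -452, Σz = -54.)
Determinant 174·4 − 22² = 212.
m = ((-452)·4 − 22·(-54))/212 = -155/53; c = (174·(-54) − 22·(-452))/212 = 137/53.
Residuals: 18/53, 10/53, -116/53, 88/53; SSR = 408/53.

SSR = 7.698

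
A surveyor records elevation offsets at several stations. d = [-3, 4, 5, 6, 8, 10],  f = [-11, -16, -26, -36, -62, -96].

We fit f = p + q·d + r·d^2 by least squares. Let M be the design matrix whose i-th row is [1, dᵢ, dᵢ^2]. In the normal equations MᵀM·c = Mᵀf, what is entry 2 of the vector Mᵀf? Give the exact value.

Entry 2 ↔ basis d, so (Mᵀf)_{2} = Σᵢ (d)·fᵢ = (-3)·(-11) + (4)·(-16) + (5)·(-26) + (6)·(-36) + (8)·(-62) + (10)·(-96) = -1833.

-1833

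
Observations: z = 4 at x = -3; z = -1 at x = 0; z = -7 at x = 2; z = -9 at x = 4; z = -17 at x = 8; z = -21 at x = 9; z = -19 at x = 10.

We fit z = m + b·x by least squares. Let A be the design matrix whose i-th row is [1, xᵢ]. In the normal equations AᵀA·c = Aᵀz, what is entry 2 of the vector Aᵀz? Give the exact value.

-577

Entry 2 ↔ basis x, so (Aᵀz)_{2} = Σᵢ (x)·zᵢ = (-3)·(4) + (0)·(-1) + (2)·(-7) + (4)·(-9) + (8)·(-17) + (9)·(-21) + (10)·(-19) = -577.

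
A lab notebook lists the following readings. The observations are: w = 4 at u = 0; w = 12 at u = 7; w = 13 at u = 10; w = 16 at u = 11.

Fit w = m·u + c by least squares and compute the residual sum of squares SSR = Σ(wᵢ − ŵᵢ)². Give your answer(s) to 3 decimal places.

SSR = 2.736

Normal-equation sums: Σu·u = 270, Σu = 28, Σ1 = 4.
Right-hand side: Σu·w = 390, Σw = 45.
So AᵀA·[m, c]ᵀ = Aᵀw: [[270, 28]; [28, 4]]·[m, c]ᵀ = [390, 45]ᵀ.
Δ = 270·4 − 28² = 296.
m = (390·4 − 28·45)/296 = 75/74; c = (270·45 − 28·390)/296 = 615/148.
Residuals: -23/148, 3/4, -191/148, 103/148; SSR = 405/148.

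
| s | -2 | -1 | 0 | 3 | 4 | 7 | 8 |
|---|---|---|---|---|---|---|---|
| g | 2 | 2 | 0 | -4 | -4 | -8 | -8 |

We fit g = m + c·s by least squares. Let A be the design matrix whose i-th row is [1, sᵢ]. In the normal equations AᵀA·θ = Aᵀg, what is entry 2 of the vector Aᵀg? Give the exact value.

-154

Entry 2 ↔ basis s, so (Aᵀg)_{2} = Σᵢ (s)·gᵢ = (-2)·(2) + (-1)·(2) + (0)·(0) + (3)·(-4) + (4)·(-4) + (7)·(-8) + (8)·(-8) = -154.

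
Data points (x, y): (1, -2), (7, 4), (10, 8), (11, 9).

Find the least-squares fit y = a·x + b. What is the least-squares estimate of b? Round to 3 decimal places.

b = -3.276

The normal equations are: 271·a + 29·b = 205;  29·a + 4·b = 19.
Determinant 271·4 − 29² = 243.
a = (205·4 − 29·19)/243 = 269/243; b = (271·19 − 29·205)/243 = -796/243.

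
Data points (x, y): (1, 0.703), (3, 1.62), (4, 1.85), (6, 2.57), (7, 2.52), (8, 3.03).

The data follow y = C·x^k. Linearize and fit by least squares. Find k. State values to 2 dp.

k = 0.68

Linearized form: ln y = k·ln x + ln C. From the 6 transformed points,
AᵀA = [[14.4498, 8.3020]; [8.3020, 6]], rhs = [7.1778, 3.7219]ᵀ  (here Σln x = 8.3020, Σ(ln x)² = 14.4498, Σln y = 3.7219, Σln x·ln y = 7.1778).
Slope k = (n·Σln x·ln y − Σln x·Σln y)/(n·Σ(ln x)² − (Σln x)²) = (6·7.1778 − 8.3020·3.7219)/17.7753 = 0.68450; ln C = (Σln y − k·Σln x)/n = -0.32679.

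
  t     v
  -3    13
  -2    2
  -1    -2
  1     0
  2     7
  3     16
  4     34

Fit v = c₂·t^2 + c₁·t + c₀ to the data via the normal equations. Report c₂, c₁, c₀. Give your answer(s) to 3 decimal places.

Normal-equation sums: Σt^2·t^2 = 452, Σt^2·t = 64, Σt^2 = 44, Σt·t = 44, Σt = 4, Σ1 = 7.
For Xᵀv: Σt^2·v = 839, Σt·v = 157, Σv = 70.
Row-reducing yields c₂ = 7057/3388, c₁ = 2929/3388, c₀ = -434/121.

c₂ = 2.083, c₁ = 0.865, c₀ = -3.587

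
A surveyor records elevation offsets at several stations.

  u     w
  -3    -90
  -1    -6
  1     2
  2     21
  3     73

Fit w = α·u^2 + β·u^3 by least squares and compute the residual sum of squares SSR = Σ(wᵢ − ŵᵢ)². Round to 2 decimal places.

SSR = 4.52

From the data, Σu^2·u^2 = 180, Σu^2·u^3 = 32, Σu^3·u^3 = 1524.
And Σu^2·w = -73, Σu^3·w = 4577.
Normal equations: [[180, 32]; [32, 1524]]·[α, β]ᵀ = [-73, 4577]ᵀ.
det = 180·1524 − 32² = 273296.
α = ((-73)·1524 − 32·4577)/273296 = -3391/3596; β = (180·4577 − 32·(-73))/273296 = 10871/3596.
Residuals: 99/899, -3657/1798, -72/899, 528/899, -245/1798; SSR = 8125/1798.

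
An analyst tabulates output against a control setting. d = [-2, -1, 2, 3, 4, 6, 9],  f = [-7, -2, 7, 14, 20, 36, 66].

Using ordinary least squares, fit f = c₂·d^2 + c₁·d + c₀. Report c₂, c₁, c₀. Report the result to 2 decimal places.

c₂ = 0.44, c₁ = 3.46, c₀ = -0.71

Sums needed: Σd^2·d^2 = 8227, Σd^2·d = 1035, Σd^2 = 151, Σd·d = 151, Σd = 21, Σ1 = 7.
For Aᵀf: Σd^2·f = 7086, Σd·f = 962, Σf = 134.
Inverting the 3×3 Gram matrix, [c₂, c₁, c₀]ᵀ = [75736/172569, 199092/57523, -2978/4209]ᵀ.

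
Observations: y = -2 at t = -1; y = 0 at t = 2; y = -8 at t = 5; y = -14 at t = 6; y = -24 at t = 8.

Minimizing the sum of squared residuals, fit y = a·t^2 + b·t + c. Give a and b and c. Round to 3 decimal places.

With design matrix M, MᵀM = [[6034, 860, 130]; [860, 130, 20]; [130, 20, 5]] and Mᵀy = [-2242, -314, -48]ᵀ.
Solving the 3×3 system (Gaussian elimination) gives a = -137/285, b = 1181/1425, c = -198/475.

a = -0.481, b = 0.829, c = -0.417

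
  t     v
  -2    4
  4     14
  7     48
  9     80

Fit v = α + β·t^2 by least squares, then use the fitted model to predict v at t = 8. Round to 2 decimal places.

With design matrix M, MᵀM = [[4, 150]; [150, 9234]] and Mᵀv = [146, 9072]ᵀ.
Δ = 4·9234 − 150² = 14436.
α = (146·9234 − 150·9072)/14436 = -351/401; β = (4·9072 − 150·146)/14436 = 1199/1203.
At t = 8: v̂ = (-351/401)·(1) + (1199/1203)·(64) = 75683/1203.

v̂ = 62.91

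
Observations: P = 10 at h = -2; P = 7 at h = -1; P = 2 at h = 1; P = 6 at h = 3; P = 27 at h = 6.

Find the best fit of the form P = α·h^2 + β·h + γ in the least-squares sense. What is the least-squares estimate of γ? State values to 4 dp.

γ = 3.1097

The normal system MᵀM·[α, β, γ]ᵀ = MᵀP is [[1395, 235, 51]; [235, 51, 7]; [51, 7, 5]]·[α, β, γ]ᵀ = [1075, 155, 52]ᵀ.
Row-reducing yields α = 11237/11596, β = -21485/11596, γ = 9015/2899.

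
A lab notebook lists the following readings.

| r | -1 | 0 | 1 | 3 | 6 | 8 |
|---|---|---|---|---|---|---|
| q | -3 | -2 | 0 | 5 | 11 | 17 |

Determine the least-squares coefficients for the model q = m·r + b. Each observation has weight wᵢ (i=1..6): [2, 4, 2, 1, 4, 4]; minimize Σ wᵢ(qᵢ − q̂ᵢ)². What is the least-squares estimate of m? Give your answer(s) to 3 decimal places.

m = 2.264

Entries of MᵀWM: Σwᵢ·r·r = 413, Σwᵢ·r = 59, Σwᵢ·1 = 17.
And Σwᵢ·r·q = 829, Σwᵢ·q = 103.
So MᵀWM·[m, b]ᵀ = MᵀWq: [[413, 59]; [59, 17]]·[m, b]ᵀ = [829, 103]ᵀ.
det = 413·17 − 59² = 3540.
m = (829·17 − 59·103)/3540 = 668/295; b = (413·103 − 59·829)/3540 = -9/5.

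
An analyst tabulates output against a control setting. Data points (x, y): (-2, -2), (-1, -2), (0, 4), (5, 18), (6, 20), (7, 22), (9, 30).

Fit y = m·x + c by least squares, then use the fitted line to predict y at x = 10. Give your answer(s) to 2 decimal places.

ŷ = 32.01

From the data, Σx·x = 196, Σx = 24, Σ1 = 7.
For Aᵀy: Σx·y = 640, Σy = 90.
Δ = 196·7 − 24² = 796.
m = (640·7 − 24·90)/796 = 580/199; c = (196·90 − 24·640)/796 = 570/199.
At x = 10: ŷ = (580/199)·(10) + (570/199)·(1) = 6370/199.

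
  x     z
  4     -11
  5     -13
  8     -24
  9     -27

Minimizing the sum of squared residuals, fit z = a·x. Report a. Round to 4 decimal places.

a = -2.9247

Compute the Gram sums: Σx·x = 186.
Moment sums: Σx·z = -544.
So MᵀM·[a]ᵀ = Mᵀz: [[186]]·[a]ᵀ = [-544]ᵀ.
a = (-544)/186 = -2.92473.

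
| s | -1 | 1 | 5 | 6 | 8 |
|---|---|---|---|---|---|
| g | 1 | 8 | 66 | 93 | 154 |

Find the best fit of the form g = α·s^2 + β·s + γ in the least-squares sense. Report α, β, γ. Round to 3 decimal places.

α = 1.996, β = 2.996, γ = 2.324

Entries of AᵀA: Σs^2·s^2 = 6019, Σs^2·s = 853, Σs^2 = 127, Σs·s = 127, Σs = 19, Σ1 = 5.
Right-hand side: Σs^2·g = 14863, Σs·g = 2127, Σg = 322.
So AᵀA·[α, β, γ]ᵀ = Aᵀg: [[6019, 853, 127]; [853, 127, 19]; [127, 19, 5]]·[α, β, γ]ᵀ = [14863, 2127, 322]ᵀ.
Inverting the 3×3 Gram matrix, [α, β, γ]ᵀ = [79187/39678, 118873/39678, 15366/6613]ᵀ.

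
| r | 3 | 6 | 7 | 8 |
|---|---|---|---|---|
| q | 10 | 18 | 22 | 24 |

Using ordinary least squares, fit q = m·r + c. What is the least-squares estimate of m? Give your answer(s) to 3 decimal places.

From the data, Σr·r = 158, Σr = 24, Σ1 = 4.
And Σr·q = 484, Σq = 74.
Normal equations: [[158, 24]; [24, 4]]·[m, c]ᵀ = [484, 74]ᵀ.
Determinant 158·4 − 24² = 56.
m = (484·4 − 24·74)/56 = 20/7; c = (158·74 − 24·484)/56 = 19/14.

m = 2.857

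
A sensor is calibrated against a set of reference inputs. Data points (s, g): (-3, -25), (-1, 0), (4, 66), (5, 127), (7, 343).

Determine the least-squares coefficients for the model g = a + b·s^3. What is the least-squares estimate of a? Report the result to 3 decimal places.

Setting ∂/∂a … = 0 gives: 5·a + 504·b = 511;  504·a + 138100·b = 138423.
Eliminating b: 138100·(row 1) − 504·(row 2) gives 436484·a = 138100·511 − 504·138423 = 803908, so a = 200977/109121.
Then b = (138423 − 504·(200977/109121))/138100 = 434571/436484.

a = 1.842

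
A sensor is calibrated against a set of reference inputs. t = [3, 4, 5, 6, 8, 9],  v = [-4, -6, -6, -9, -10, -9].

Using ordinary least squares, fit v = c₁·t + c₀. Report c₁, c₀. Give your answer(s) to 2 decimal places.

c₁ = -0.91, c₀ = -2.04

The normal system AᵀA·[c₁, c₀]ᵀ = Aᵀv is [[231, 35]; [35, 6]]·[c₁, c₀]ᵀ = [-281, -44]ᵀ.
det = 231·6 − 35² = 161.
c₁ = ((-281)·6 − 35·(-44))/161 = -146/161; c₀ = (231·(-44) − 35·(-281))/161 = -47/23.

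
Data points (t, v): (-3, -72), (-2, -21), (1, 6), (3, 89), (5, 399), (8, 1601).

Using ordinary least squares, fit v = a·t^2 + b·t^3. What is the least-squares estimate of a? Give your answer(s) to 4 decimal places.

a = 0.9339

XᵀX·[a, b]ᵀ = Xᵀv reads: 4900·a + 35862·b = 112514;  35862·a + 279292·b = 874108.
det = 4900·279292 − 35862² = 82447756.
a = (112514·279292 − 35862·874108)/82447756 = 19249748/20611939; b = (4900·874108 − 35862·112514)/82447756 = 62038033/20611939.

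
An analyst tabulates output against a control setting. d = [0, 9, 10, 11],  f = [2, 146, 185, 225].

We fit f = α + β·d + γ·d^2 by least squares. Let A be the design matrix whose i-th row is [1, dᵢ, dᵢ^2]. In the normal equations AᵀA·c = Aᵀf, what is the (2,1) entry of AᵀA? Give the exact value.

30

Row 2 ↔ basis d, column 1 ↔ basis 1, so (AᵀA)_{2,1} = Σᵢ d = (0)·(1) + (9)·(1) + (10)·(1) + (11)·(1) = 30.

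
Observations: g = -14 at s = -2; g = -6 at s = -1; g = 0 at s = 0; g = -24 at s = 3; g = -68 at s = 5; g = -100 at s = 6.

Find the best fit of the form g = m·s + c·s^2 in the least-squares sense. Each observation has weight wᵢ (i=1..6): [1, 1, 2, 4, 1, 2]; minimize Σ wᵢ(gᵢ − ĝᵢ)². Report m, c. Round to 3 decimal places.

The normal equations are: 138·m + 656·c = -1794;  656·m + 3558·c = -9826.
(Σwᵢ·s·s = 138, Σwᵢ·s·s^2 = 656, Σwᵢ·s^2·s^2 = 3558, Σwᵢ·s·g = -1794, Σwᵢ·s^2·g = -9826.)
Δ = 138·3558 − 656² = 60668.
m = ((-1794)·3558 − 656·(-9826))/60668 = 15701/15167; c = (138·(-9826) − 656·(-1794))/60668 = -44781/15167.

m = 1.035, c = -2.953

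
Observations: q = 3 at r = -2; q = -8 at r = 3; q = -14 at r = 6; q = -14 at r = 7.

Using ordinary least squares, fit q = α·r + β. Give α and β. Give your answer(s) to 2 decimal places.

Normal-equation sums: Σr·r = 98, Σr = 14, Σ1 = 4.
For Mᵀq: Σr·q = -212, Σq = -33.
MᵀM·[α, β]ᵀ = Mᵀq becomes [[98, 14]; [14, 4]]·[α, β]ᵀ = [-212, -33]ᵀ.
Δ = 98·4 − 14² = 196.
α = ((-212)·4 − 14·(-33))/196 = -193/98; β = (98·(-33) − 14·(-212))/196 = -19/14.

α = -1.97, β = -1.36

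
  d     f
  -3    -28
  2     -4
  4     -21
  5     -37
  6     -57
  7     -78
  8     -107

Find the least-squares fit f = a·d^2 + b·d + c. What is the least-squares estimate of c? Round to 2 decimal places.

c = -1.29

Entries of AᵀA: Σd^2·d^2 = 8771, Σd^2·d = 1241, Σd^2 = 203, Σd·d = 203, Σd = 29, Σ1 = 7.
Moment sums: Σd^2·f = -14251, Σd·f = -1937, Σf = -332.
So AᵀA·[a, b, c]ᵀ = Aᵀf: [[8771, 1241, 203]; [1241, 203, 29]; [203, 29, 7]]·[a, b, c]ᵀ = [-14251, -1937, -332]ᵀ.
Inverting the 3×3 Gram matrix, [a, b, c]ᵀ = [-7921/3948, 8201/2820, -2127/1645]ᵀ.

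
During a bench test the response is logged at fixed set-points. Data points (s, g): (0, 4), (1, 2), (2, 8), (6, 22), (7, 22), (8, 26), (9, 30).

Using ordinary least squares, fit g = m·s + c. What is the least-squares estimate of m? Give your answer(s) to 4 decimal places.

Entries of XᵀX: Σs·s = 235, Σs = 33, Σ1 = 7.
And Σs·g = 782, Σg = 114.
So XᵀX·[m, c]ᵀ = Xᵀg: [[235, 33]; [33, 7]]·[m, c]ᵀ = [782, 114]ᵀ.
Eliminating c: 7·(row 1) − 33·(row 2) gives 556·m = 7·782 − 33·114 = 1712, so m = 428/139.
Then c = (114 − 33·(428/139))/7 = 246/139.

m = 3.0791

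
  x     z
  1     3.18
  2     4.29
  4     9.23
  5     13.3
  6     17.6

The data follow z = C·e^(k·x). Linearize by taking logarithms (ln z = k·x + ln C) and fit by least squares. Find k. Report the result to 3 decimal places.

Taking logs, ln z = k·x + ln C, so regress ln z on x.
Sums: Σx = 18.0000, Σ(x)² = 82.0000, Σln z = 10.2913, Σx·ln z = 43.1055.
Normal system: [[82.0000, 18.0000]; [18.0000, 5]]·[k, ln C]ᵀ = [43.1055, 10.2913]ᵀ.
Δ = 82.0000·5 − (18.0000)² = 86.0000; k = (43.1055·5 − 18.0000·10.2913)/86.0000 = 0.35214, ln C = (82.0000·10.2913 − 18.0000·43.1055)/86.0000 = 0.79054.

k = 0.352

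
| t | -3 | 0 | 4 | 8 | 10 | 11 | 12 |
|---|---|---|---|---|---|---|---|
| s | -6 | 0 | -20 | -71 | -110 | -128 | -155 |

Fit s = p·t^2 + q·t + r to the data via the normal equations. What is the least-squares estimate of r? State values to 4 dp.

The normal system MᵀM·[p, q, r]ᵀ = Mᵀs is [[49810, 4608, 454]; [4608, 454, 42]; [454, 42, 7]]·[p, q, r]ᵀ = [-53726, -4998, -490]ᵀ.
Row-reducing yields p = -972685/987429, q = -329357/329143, r = -106034/987429.

r = -0.1074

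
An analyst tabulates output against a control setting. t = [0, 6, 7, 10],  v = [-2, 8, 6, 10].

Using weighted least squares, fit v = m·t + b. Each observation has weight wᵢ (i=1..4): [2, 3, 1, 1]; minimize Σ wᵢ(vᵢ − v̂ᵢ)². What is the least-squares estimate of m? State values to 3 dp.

The normal system XᵀWX·[m, b]ᵀ = XᵀWv is [[257, 35]; [35, 7]]·[m, b]ᵀ = [286, 36]ᵀ.
Determinant 257·7 − 35² = 574.
m = (286·7 − 35·36)/574 = 53/41; b = (257·36 − 35·286)/574 = -379/287.

m = 1.293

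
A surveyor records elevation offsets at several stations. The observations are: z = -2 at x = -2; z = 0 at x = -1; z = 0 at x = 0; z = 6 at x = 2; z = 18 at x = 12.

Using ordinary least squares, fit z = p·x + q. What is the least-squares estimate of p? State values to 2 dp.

p = 1.43

Compute the Gram sums: Σx·x = 153, Σx = 11, Σ1 = 5.
And Σx·z = 232, Σz = 22.
Eliminating q: 5·(row 1) − 11·(row 2) gives 644·p = 5·232 − 11·22 = 918, so p = 459/322.
Then q = (22 − 11·(459/322))/5 = 407/322.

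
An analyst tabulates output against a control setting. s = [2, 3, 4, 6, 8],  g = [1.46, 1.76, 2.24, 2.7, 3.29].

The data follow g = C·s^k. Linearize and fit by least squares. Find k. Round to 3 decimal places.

k = 0.590

Taking logs, ln g = k·ln s + ln C, so regress ln g on ln s.
Over the data: Σln s = 7.0493, Σ(ln s)² = 11.1437, Σln g = 3.9344, Σln s·ln g = 6.2574.
Normal system: [[11.1437, 7.0493]; [7.0493, 5]]·[k, ln C]ᵀ = [6.2574, 3.9344]ᵀ.
Solving (det = 6.0265): k = 0.58954, ln C = -0.04429.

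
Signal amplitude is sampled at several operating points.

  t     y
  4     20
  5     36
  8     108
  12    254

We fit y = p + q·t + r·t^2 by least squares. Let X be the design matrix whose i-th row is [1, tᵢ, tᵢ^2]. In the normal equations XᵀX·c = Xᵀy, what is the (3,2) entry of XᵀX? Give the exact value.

Row 3 ↔ basis t^2, column 2 ↔ basis t, so (XᵀX)_{3,2} = Σᵢ (t^2)·(t) = (16)·(4) + (25)·(5) + (64)·(8) + (144)·(12) = 2429.

2429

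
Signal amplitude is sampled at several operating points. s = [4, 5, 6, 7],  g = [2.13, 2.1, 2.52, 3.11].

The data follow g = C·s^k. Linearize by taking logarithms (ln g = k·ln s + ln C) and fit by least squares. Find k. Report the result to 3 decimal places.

k = 0.680

With ln gᵢ as the transformed response and ln sᵢ as the regressor:
Σln s = 6.7334, Σ(ln s)² = 11.5091, Σln g = 3.5569, Σln s·ln g = 6.1062.
Equations: 11.5091·k + 6.7334·ln C = 6.1062;  6.7334·k + 4·ln C = 3.5569.
Solving (det = 0.6976): k = 0.68038, ln C = -0.25608.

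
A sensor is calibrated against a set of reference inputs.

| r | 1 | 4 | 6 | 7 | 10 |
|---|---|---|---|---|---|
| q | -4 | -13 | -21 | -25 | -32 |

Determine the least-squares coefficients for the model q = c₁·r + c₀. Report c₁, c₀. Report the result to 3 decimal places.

Sums needed: Σr·r = 202, Σr = 28, Σ1 = 5.
Right-hand side: Σr·q = -677, Σq = -95.
MᵀM·[c₁, c₀]ᵀ = Mᵀq becomes [[202, 28]; [28, 5]]·[c₁, c₀]ᵀ = [-677, -95]ᵀ.
det = 202·5 − 28² = 226.
c₁ = ((-677)·5 − 28·(-95))/226 = -725/226; c₀ = (202·(-95) − 28·(-677))/226 = -117/113.

c₁ = -3.208, c₀ = -1.035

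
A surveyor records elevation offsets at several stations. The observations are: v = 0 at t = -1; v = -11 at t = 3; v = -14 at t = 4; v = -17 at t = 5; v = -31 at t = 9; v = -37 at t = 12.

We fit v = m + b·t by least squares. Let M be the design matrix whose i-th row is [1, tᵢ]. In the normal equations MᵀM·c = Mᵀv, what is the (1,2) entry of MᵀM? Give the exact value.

Row 1 ↔ basis 1, column 2 ↔ basis t, so (MᵀM)_{1,2} = Σᵢ t = (1)·(-1) + (1)·(3) + (1)·(4) + (1)·(5) + (1)·(9) + (1)·(12) = 32.

32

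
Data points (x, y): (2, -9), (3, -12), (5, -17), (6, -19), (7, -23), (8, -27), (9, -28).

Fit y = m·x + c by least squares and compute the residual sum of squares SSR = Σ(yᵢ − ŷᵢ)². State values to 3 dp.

The normal system AᵀA·[m, c]ᵀ = Aᵀy is [[268, 40]; [40, 7]]·[m, c]ᵀ = [-882, -135]ᵀ.
Eliminating c: 7·(row 1) − 40·(row 2) gives 276·m = 7·(-882) − 40·(-135) = -774, so m = -129/46.
Then c = ((-135) − 40·(-129/46))/7 = -75/23.
Residuals: -3/23, -15/46, 13/46, 25/23, -5/46, -30/23, 1/2; SSR = 77/23.

SSR = 3.348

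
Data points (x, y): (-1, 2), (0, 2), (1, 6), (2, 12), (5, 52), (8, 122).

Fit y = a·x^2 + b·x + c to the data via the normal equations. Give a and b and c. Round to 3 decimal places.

Entries of AᵀA: Σx^2·x^2 = 4739, Σx^2·x = 645, Σx^2 = 95, Σx·x = 95, Σx = 15, Σ1 = 6.
Right-hand side: Σx^2·y = 9164, Σx·y = 1264, Σy = 196.
So AᵀA·[a, b, c]ᵀ = Aᵀy: [[4739, 645, 95]; [645, 95, 15]; [95, 15, 6]]·[a, b, c]ᵀ = [9164, 1264, 196]ᵀ.
Row-reducing yields a = 9925/5984, b = 51059/29920, c = 6401/2992.

a = 1.659, b = 1.707, c = 2.139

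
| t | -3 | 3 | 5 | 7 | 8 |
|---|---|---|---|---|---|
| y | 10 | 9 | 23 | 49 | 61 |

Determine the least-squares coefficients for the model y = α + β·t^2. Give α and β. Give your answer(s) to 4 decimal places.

α = 0.5968, β = 0.9552

Compute the Gram sums: Σ1 = 5, Σt^2 = 156, Σt^2·t^2 = 7284.
Right-hand side: Σy = 152, Σt^2·y = 7051.
Eliminating β: 7284·(row 1) − 156·(row 2) gives 12084·α = 7284·152 − 156·7051 = 7212, so α = 601/1007.
Then β = (7051 − 156·(601/1007))/7284 = 11543/12084.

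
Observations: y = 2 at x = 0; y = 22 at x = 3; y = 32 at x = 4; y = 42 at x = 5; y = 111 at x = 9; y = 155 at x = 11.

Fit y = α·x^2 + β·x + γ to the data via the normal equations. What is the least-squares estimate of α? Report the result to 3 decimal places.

α = 0.943

Compute the Gram sums: Σx^2·x^2 = 22164, Σx^2·x = 2276, Σx^2 = 252, Σx·x = 252, Σx = 32, Σ1 = 6.
And Σx^2·y = 29506, Σx·y = 3108, Σy = 364.
Row-reducing yields α = 8633/9152, β = 32353/9152, γ = 913/416.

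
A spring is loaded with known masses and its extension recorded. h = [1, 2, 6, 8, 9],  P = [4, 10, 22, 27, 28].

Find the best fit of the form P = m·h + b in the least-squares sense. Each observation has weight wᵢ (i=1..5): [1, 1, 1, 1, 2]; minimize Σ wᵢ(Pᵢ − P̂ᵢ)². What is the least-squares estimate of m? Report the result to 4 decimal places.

m = 2.8939

Sums needed: Σwᵢ·h·h = 267, Σwᵢ·h = 35, Σwᵢ·1 = 6.
Right-hand side: Σwᵢ·h·P = 876, Σwᵢ·P = 119.
Normal equations: [[267, 35]; [35, 6]]·[m, b]ᵀ = [876, 119]ᵀ.
Eliminating b: 6·(row 1) − 35·(row 2) gives 377·m = 6·876 − 35·119 = 1091, so m = 1091/377.
Then b = (119 − 35·(1091/377))/6 = 1113/377.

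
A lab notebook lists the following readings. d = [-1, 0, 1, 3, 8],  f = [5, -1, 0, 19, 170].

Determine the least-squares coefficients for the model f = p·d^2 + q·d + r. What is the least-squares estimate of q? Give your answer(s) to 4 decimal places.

Entries of MᵀM: Σd^2·d^2 = 4179, Σd^2·d = 539, Σd^2 = 75, Σd·d = 75, Σd = 11, Σ1 = 5.
Right-hand side: Σd^2·f = 11056, Σd·f = 1412, Σf = 193.
Normal equations: [[4179, 539, 75]; [539, 75, 11]; [75, 11, 5]]·[p, q, r]ᵀ = [11056, 1412, 193]ᵀ.
Inverting the 3×3 Gram matrix, [p, q, r]ᵀ = [28307/9542, -11467/4771, -5829/9542]ᵀ.

q = -2.4035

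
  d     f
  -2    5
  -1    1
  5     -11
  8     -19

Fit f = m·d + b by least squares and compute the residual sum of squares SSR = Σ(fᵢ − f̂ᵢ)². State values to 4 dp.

SSR = 2.2029

Normal-equation sums: Σd·d = 94, Σd = 10, Σ1 = 4.
And Σd·f = -218, Σf = -24.
MᵀM·[m, b]ᵀ = Mᵀf becomes [[94, 10]; [10, 4]]·[m, b]ᵀ = [-218, -24]ᵀ.
Determinant 94·4 − 10² = 276.
m = ((-218)·4 − 10·(-24))/276 = -158/69; b = (94·(-24) − 10·(-218))/276 = -19/69.
Residuals: 16/23, -70/69, 50/69, -28/69; SSR = 152/69.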